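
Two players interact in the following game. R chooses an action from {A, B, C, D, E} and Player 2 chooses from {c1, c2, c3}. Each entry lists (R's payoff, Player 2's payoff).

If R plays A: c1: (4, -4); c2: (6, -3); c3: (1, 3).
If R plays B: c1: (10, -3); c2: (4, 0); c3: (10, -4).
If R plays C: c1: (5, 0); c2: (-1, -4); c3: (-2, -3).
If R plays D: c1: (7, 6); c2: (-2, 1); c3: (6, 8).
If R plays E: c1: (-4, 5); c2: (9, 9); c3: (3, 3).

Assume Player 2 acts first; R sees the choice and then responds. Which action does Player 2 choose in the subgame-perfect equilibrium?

R best-responds to each possible Player 2 move:
- c1 → R plays B (best of 4, 10, 5, 7, -4); Player 2 gets -3.
- c2 → R plays E (best of 6, 4, -1, -2, 9); Player 2 gets 9.
- c3 → R plays B (best of 1, 10, -2, 6, 3); Player 2 gets -4.
Player 2's induced payoffs are -3, 9, -4, so Player 2 commits to c2. Subgame-perfect outcome: (E, c2) with payoffs (9, 9).

c2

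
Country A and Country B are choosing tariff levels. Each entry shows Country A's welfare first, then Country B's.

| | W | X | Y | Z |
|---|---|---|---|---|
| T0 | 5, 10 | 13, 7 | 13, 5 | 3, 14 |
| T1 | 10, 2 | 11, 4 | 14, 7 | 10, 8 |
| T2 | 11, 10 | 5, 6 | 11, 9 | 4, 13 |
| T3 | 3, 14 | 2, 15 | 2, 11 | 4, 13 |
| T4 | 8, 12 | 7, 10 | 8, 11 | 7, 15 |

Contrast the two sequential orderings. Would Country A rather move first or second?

If Country A leads: Country B's best replies are T0→Z, T1→Z, T2→Z, T3→X, T4→Z; Country A's induced payoffs 3, 10, 4, 2, 7; outcome (T1, Z), payoffs (10, 8).
If Country B leads: Country A's best replies are W→T2, X→T0, Y→T1, Z→T1; Country B's induced payoffs 10, 7, 7, 8; outcome (T2, W), payoffs (11, 10).
Country A gets 10 moving first and 11 moving second, so Country A prefers to move second.

second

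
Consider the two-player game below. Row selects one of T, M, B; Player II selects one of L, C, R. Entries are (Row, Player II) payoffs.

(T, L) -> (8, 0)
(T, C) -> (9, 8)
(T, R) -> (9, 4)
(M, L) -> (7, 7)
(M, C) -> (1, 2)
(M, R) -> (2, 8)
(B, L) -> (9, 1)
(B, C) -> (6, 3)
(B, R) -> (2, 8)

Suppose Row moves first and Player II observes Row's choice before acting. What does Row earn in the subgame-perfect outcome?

9

Backward induction with Row moving first.
- T: Player II compares 0, 8, 4 and picks C; Row would get 9.
- M: Player II compares 7, 2, 8 and picks R; Row would get 2.
- B: Player II compares 1, 3, 8 and picks R; Row would get 2.
Row's induced payoffs are 9, 2, 2, so Row commits to T. Subgame-perfect outcome: (T, C) with payoffs (9, 8).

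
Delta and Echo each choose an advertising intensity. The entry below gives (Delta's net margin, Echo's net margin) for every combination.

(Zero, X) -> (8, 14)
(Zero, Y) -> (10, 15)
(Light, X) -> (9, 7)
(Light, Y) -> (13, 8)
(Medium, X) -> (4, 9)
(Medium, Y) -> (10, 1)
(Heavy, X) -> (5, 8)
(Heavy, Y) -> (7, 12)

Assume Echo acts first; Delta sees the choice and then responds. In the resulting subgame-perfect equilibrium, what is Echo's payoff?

8

Delta best-responds to each possible Echo move:
- X: BR = Light, leader payoff 7.
- Y: BR = Light, leader payoff 8.
Maximizing over 7, 8, Echo chooses Y. Subgame-perfect outcome: (Light, Y) with payoffs (13, 8).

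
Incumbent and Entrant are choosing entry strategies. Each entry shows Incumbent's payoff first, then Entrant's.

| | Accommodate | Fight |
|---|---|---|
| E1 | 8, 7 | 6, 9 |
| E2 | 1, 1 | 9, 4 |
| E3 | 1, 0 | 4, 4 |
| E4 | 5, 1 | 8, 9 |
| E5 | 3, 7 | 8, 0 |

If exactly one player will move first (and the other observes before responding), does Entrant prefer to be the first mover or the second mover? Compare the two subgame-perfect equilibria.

first

If Incumbent leads: Entrant's best replies are E1→Fight, E2→Fight, E3→Fight, E4→Fight, E5→Accommodate; Incumbent's induced payoffs 6, 9, 4, 8, 3; outcome (E2, Fight), payoffs (9, 4).
If Entrant leads: Incumbent's best replies are Accommodate→E1, Fight→E2; Entrant's induced payoffs 7, 4; outcome (E1, Accommodate), payoffs (8, 7).
Entrant gets 7 moving first and 4 moving second, so Entrant prefers to move first.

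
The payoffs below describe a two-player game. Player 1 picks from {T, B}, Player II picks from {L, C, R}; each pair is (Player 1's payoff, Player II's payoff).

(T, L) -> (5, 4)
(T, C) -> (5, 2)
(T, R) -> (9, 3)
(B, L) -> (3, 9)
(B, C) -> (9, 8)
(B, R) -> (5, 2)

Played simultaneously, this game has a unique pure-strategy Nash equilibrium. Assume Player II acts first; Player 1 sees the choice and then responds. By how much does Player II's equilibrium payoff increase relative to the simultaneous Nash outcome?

4

Solve by backward induction (Player II leads).
- L: Player 1 compares 5, 3 and picks T; Player II would get 4.
- C: Player 1 compares 5, 9 and picks B; Player II would get 8.
- R: Player 1 compares 9, 5 and picks T; Player II would get 3.
Among 4, 8, 3, the best is 8 at C. Subgame-perfect outcome: (B, C) with payoffs (9, 8).
For the simultaneous game, intersect best replies.
Player 1's best replies: L→T; C→B; R→T.
Player II's best replies: T→L; B→L.
Only (T, L) has each player best-responding; Nash payoffs (5, 4).
Player II's commitment gain: 8 − 4 = 4.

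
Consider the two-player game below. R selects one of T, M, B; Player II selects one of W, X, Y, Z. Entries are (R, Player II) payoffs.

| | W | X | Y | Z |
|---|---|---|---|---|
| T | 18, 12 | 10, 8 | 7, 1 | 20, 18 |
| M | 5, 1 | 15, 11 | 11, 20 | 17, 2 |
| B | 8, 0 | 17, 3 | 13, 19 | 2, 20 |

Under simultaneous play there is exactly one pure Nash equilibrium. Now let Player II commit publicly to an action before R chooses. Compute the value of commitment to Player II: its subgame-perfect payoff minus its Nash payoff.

1

Work backward from R's decision.
- W → R plays T (best of 18, 5, 8); Player II gets 12.
- X → R plays B (best of 10, 15, 17); Player II gets 3.
- Y → R plays B (best of 7, 11, 13); Player II gets 19.
- Z → R plays T (best of 20, 17, 2); Player II gets 18.
Among 12, 3, 19, 18, the best is 19 at Y. Subgame-perfect outcome: (B, Y) with payoffs (13, 19).
For the simultaneous game, intersect best replies.
R's best replies: W→T; X→B; Y→B; Z→T.
Player II's best replies: T→Z; M→Y; B→Z.
The unique mutual best reply is (T, Z), giving (20, 18).
Player II's commitment gain: 19 − 18 = 1.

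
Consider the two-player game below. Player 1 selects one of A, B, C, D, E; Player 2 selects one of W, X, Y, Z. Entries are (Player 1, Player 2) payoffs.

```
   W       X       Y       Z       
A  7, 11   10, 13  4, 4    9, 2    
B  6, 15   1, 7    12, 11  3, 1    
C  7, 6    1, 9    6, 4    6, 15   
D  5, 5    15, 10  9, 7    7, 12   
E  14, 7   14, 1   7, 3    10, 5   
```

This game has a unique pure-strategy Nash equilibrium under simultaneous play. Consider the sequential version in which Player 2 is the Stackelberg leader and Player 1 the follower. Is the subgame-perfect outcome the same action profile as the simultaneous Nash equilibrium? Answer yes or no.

no

Backward induction with Player 2 moving first.
- W: Player 1 compares 7, 6, 7, 5, 14 and picks E; Player 2 would get 7.
- X: Player 1 compares 10, 1, 1, 15, 14 and picks D; Player 2 would get 10.
- Y: Player 1 compares 4, 12, 6, 9, 7 and picks B; Player 2 would get 11.
- Z: Player 1 compares 9, 3, 6, 7, 10 and picks E; Player 2 would get 5.
Maximizing over 7, 10, 11, 5, Player 2 chooses Y. Subgame-perfect outcome: (B, Y) with payoffs (12, 11).
Under simultaneous play:
Player 1's best replies: W→E; X→D; Y→B; Z→E.
Player 2's best replies: A→X; B→W; C→Z; D→Z; E→W.
The unique mutual best reply is (E, W), giving (14, 7).
Sequential outcome (B, Y) differs from the Nash profile (E, W).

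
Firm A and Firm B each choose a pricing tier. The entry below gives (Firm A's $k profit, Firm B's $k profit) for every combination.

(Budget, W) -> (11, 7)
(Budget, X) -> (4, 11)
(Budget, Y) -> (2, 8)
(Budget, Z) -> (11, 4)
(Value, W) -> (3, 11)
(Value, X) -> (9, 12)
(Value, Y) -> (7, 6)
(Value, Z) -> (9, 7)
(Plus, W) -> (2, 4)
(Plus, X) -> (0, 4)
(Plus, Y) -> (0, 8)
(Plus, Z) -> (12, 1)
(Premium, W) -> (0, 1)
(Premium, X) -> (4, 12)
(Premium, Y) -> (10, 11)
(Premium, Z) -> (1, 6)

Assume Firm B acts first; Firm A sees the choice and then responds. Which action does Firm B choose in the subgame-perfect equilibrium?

X

Solve by backward induction (Firm B leads).
- W: BR = Budget, leader payoff 7.
- X: BR = Value, leader payoff 12.
- Y: BR = Premium, leader payoff 11.
- Z: BR = Plus, leader payoff 1.
Among 7, 12, 11, 1, the best is 12 at X. Subgame-perfect outcome: (Value, X) with payoffs (9, 12).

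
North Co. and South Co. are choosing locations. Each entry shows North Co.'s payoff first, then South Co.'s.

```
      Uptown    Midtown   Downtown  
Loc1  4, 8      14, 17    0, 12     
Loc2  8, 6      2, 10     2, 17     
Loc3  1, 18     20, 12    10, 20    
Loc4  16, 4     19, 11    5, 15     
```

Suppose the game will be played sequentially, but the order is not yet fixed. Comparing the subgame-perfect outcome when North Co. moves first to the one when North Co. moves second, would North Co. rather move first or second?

first

If North Co. leads: South Co.'s best replies are Loc1→Midtown, Loc2→Downtown, Loc3→Downtown, Loc4→Downtown; North Co.'s induced payoffs 14, 2, 10, 5; outcome (Loc1, Midtown), payoffs (14, 17).
If South Co. leads: North Co.'s best replies are Uptown→Loc4, Midtown→Loc3, Downtown→Loc3; South Co.'s induced payoffs 4, 12, 20; outcome (Loc3, Downtown), payoffs (10, 20).
North Co. gets 14 moving first and 10 moving second, so North Co. prefers to move first.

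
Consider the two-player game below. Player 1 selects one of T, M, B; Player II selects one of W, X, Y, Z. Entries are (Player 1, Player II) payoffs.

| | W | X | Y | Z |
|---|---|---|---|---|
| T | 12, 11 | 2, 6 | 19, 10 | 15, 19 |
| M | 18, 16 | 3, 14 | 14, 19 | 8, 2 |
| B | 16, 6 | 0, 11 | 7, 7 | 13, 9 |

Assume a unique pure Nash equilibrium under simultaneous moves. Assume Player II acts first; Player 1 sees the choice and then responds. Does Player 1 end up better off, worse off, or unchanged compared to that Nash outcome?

Work backward from Player 1's decision.
- W: BR = M, leader payoff 16.
- X: BR = M, leader payoff 14.
- Y: BR = T, leader payoff 10.
- Z: BR = T, leader payoff 19.
Among 16, 14, 10, 19, the best is 19 at Z. Subgame-perfect outcome: (T, Z) with payoffs (15, 19).
Now find the simultaneous Nash equilibrium.
Player 1's best replies: W→M; X→M; Y→T; Z→T.
Player II's best replies: T→Z; M→Y; B→X.
Only (T, Z) has each player best-responding; Nash payoffs (15, 19).
Player 1 earns 15 sequentially versus 15 at the Nash outcome: unchanged.

unchanged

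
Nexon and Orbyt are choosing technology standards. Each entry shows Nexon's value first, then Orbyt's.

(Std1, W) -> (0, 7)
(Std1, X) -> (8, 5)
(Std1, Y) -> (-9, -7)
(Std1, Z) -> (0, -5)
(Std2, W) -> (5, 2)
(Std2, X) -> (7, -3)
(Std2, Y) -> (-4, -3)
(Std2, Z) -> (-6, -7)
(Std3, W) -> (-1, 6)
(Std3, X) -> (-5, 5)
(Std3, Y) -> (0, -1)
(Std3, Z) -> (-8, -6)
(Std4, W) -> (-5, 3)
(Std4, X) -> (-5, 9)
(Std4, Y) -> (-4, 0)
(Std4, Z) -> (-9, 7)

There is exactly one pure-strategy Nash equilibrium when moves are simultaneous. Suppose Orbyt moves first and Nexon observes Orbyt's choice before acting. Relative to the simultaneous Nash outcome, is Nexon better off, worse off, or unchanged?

Backward induction with Orbyt moving first.
- W → Nexon plays Std2 (best of 0, 5, -1, -5); Orbyt gets 2.
- X → Nexon plays Std1 (best of 8, 7, -5, -5); Orbyt gets 5.
- Y → Nexon plays Std3 (best of -9, -4, 0, -4); Orbyt gets -1.
- Z → Nexon plays Std1 (best of 0, -6, -8, -9); Orbyt gets -5.
Among 2, 5, -1, -5, the best is 5 at X. Subgame-perfect outcome: (Std1, X) with payoffs (8, 5).
Under simultaneous play:
Nexon's best replies: W→Std2; X→Std1; Y→Std3; Z→Std1.
Orbyt's best replies: Std1→W; Std2→W; Std3→W; Std4→X.
The unique mutual best reply is (Std2, W), giving (5, 2).
Nexon earns 8 sequentially versus 5 at the Nash outcome: better off.

better off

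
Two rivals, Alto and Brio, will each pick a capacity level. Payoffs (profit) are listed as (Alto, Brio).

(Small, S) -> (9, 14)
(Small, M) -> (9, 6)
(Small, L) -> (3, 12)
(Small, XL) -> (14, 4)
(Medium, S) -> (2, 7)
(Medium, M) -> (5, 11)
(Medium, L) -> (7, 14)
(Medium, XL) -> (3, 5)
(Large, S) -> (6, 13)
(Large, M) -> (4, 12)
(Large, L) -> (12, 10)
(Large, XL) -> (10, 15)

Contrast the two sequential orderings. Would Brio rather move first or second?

If Alto leads: Brio's best replies are Small→S, Medium→L, Large→XL; Alto's induced payoffs 9, 7, 10; outcome (Large, XL), payoffs (10, 15).
If Brio leads: Alto's best replies are S→Small, M→Small, L→Large, XL→Small; Brio's induced payoffs 14, 6, 10, 4; outcome (Small, S), payoffs (9, 14).
Brio gets 14 moving first and 15 moving second, so Brio prefers to move second.

second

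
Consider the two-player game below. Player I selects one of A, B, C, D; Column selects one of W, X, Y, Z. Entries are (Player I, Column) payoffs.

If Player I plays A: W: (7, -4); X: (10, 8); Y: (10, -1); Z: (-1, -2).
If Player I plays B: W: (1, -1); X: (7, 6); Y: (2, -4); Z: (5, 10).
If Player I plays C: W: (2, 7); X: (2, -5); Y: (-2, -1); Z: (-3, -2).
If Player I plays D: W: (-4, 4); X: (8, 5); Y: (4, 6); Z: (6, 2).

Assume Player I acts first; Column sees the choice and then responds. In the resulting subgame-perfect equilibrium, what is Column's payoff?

Backward induction with Player I moving first.
- A: BR = X, leader payoff 10.
- B: BR = Z, leader payoff 5.
- C: BR = W, leader payoff 2.
- D: BR = Y, leader payoff 4.
Maximizing over 10, 5, 2, 4, Player I chooses A. Subgame-perfect outcome: (A, X) with payoffs (10, 8).

8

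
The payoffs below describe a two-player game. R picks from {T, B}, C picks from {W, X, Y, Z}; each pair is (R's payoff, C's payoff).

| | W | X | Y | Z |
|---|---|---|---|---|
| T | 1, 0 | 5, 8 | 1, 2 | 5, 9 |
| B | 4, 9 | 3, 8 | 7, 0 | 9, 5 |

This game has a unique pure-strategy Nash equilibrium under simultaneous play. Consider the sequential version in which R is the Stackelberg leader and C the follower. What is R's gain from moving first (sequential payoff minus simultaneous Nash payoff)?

Backward induction with R moving first.
- T: C compares 0, 8, 2, 9 and picks Z; R would get 5.
- B: C compares 9, 8, 0, 5 and picks W; R would get 4.
Among 5, 4, the best is 5 at T. Subgame-perfect outcome: (T, Z) with payoffs (5, 9).
Now find the simultaneous Nash equilibrium.
R's best replies: W→B; X→T; Y→B; Z→B.
C's best replies: T→Z; B→W.
The unique mutual best reply is (B, W), giving (4, 9).
R's commitment gain: 5 − 4 = 1.

1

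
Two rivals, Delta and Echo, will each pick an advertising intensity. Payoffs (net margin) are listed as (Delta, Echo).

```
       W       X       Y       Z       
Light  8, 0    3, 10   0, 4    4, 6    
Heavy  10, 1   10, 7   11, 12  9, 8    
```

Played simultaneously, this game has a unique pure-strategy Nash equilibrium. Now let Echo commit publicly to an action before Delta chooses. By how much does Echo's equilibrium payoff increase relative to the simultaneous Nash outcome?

Work backward from Delta's decision.
- W: BR = Heavy, leader payoff 1.
- X: BR = Heavy, leader payoff 7.
- Y: BR = Heavy, leader payoff 12.
- Z: BR = Heavy, leader payoff 8.
Echo's induced payoffs are 1, 7, 12, 8, so Echo commits to Y. Subgame-perfect outcome: (Heavy, Y) with payoffs (11, 12).
For the simultaneous game, intersect best replies.
Delta's best replies: W→Heavy; X→Heavy; Y→Heavy; Z→Heavy.
Echo's best replies: Light→X; Heavy→Y.
Only (Heavy, Y) has each player best-responding; Nash payoffs (11, 12).
Echo's commitment gain: 12 − 12 = 0.

0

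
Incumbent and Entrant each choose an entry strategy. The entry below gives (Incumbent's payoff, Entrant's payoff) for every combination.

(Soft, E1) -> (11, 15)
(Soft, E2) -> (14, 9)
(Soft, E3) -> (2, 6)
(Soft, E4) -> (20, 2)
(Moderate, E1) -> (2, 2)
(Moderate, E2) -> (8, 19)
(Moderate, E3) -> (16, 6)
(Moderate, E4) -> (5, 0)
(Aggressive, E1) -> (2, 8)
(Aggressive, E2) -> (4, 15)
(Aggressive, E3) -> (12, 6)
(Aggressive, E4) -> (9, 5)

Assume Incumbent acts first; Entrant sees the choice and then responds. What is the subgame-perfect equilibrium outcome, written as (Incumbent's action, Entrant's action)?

Work backward from Entrant's decision.
- Soft → Entrant plays E1 (best of 15, 9, 6, 2); Incumbent gets 11.
- Moderate → Entrant plays E2 (best of 2, 19, 6, 0); Incumbent gets 8.
- Aggressive → Entrant plays E2 (best of 8, 15, 6, 5); Incumbent gets 4.
Incumbent's induced payoffs are 11, 8, 4, so Incumbent commits to Soft. Subgame-perfect outcome: (Soft, E1) with payoffs (11, 15).

(Soft, E1)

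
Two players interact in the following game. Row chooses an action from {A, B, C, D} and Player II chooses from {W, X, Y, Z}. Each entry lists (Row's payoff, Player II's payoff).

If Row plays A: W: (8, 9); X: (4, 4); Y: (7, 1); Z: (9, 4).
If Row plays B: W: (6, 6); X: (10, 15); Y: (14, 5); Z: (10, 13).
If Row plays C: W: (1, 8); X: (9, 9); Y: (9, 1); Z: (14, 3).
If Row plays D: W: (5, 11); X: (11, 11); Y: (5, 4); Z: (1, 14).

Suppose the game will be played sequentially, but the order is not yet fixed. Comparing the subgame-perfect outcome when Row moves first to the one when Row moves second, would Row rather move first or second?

If Row leads: Player II's best replies are A→W, B→X, C→X, D→Z; Row's induced payoffs 8, 10, 9, 1; outcome (B, X), payoffs (10, 15).
If Player II leads: Row's best replies are W→A, X→D, Y→B, Z→C; Player II's induced payoffs 9, 11, 5, 3; outcome (D, X), payoffs (11, 11).
Row gets 10 moving first and 11 moving second, so Row prefers to move second.

second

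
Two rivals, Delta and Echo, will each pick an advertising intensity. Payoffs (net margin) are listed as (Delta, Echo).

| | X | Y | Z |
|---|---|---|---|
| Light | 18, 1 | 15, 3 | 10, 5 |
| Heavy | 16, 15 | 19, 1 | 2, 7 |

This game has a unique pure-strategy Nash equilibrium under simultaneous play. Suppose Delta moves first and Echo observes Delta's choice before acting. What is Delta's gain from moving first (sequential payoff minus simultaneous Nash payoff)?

Solve by backward induction (Delta leads).
- Light: Echo compares 1, 3, 5 and picks Z; Delta would get 10.
- Heavy: Echo compares 15, 1, 7 and picks X; Delta would get 16.
Delta's induced payoffs are 10, 16, so Delta commits to Heavy. Subgame-perfect outcome: (Heavy, X) with payoffs (16, 15).
Under simultaneous play:
Delta's best replies: X→Light; Y→Heavy; Z→Light.
Echo's best replies: Light→Z; Heavy→X.
The unique mutual best reply is (Light, Z), giving (10, 5).
Delta's commitment gain: 16 − 10 = 6.

6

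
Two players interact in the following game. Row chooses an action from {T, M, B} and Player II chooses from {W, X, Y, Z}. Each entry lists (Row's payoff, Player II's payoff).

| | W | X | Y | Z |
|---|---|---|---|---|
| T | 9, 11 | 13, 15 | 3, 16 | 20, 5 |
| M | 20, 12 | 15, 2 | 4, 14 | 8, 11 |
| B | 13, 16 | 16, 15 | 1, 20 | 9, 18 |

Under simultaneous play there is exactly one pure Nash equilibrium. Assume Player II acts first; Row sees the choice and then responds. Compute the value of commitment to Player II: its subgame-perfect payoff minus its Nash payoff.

Solve by backward induction (Player II leads).
- W: BR = M, leader payoff 12.
- X: BR = B, leader payoff 15.
- Y: BR = M, leader payoff 14.
- Z: BR = T, leader payoff 5.
Player II's induced payoffs are 12, 15, 14, 5, so Player II commits to X. Subgame-perfect outcome: (B, X) with payoffs (16, 15).
Under simultaneous play:
Row's best replies: W→M; X→B; Y→M; Z→T.
Player II's best replies: T→Y; M→Y; B→Y.
Only (M, Y) has each player best-responding; Nash payoffs (4, 14).
Player II's commitment gain: 15 − 14 = 1.

1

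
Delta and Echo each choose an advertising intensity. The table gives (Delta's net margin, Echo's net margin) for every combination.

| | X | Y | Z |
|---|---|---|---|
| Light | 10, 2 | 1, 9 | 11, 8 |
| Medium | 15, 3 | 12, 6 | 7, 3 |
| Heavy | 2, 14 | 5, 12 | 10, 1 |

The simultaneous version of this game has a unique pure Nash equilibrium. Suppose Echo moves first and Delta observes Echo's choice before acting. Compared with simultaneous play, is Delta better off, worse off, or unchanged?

worse off

Backward induction with Echo moving first.
- X: Delta compares 10, 15, 2 and picks Medium; Echo would get 3.
- Y: Delta compares 1, 12, 5 and picks Medium; Echo would get 6.
- Z: Delta compares 11, 7, 10 and picks Light; Echo would get 8.
Maximizing over 3, 6, 8, Echo chooses Z. Subgame-perfect outcome: (Light, Z) with payoffs (11, 8).
For the simultaneous game, intersect best replies.
Delta's best replies: X→Medium; Y→Medium; Z→Light.
Echo's best replies: Light→Y; Medium→Y; Heavy→X.
Only (Medium, Y) has each player best-responding; Nash payoffs (12, 6).
Delta earns 11 sequentially versus 12 at the Nash outcome: worse off.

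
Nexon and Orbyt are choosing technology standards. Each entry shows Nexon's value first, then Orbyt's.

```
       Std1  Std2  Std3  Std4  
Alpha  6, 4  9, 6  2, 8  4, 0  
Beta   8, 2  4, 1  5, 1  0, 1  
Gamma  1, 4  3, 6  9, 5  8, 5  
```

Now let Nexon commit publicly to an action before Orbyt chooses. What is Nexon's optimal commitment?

Beta

Backward induction with Nexon moving first.
- Alpha: Orbyt compares 4, 6, 8, 0 and picks Std3; Nexon would get 2.
- Beta: Orbyt compares 2, 1, 1, 1 and picks Std1; Nexon would get 8.
- Gamma: Orbyt compares 4, 6, 5, 5 and picks Std2; Nexon would get 3.
Among 2, 8, 3, the best is 8 at Beta. Subgame-perfect outcome: (Beta, Std1) with payoffs (8, 2).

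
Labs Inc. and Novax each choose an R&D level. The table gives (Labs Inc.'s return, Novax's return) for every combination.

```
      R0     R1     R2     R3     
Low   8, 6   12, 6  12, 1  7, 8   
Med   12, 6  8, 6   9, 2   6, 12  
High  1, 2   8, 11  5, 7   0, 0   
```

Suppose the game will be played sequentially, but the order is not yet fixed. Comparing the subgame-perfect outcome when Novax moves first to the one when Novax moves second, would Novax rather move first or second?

If Labs Inc. leads: Novax's best replies are Low→R3, Med→R3, High→R1; Labs Inc.'s induced payoffs 7, 6, 8; outcome (High, R1), payoffs (8, 11).
If Novax leads: Labs Inc.'s best replies are R0→Med, R1→Low, R2→Low, R3→Low; Novax's induced payoffs 6, 6, 1, 8; outcome (Low, R3), payoffs (7, 8).
Novax gets 8 moving first and 11 moving second, so Novax prefers to move second.

second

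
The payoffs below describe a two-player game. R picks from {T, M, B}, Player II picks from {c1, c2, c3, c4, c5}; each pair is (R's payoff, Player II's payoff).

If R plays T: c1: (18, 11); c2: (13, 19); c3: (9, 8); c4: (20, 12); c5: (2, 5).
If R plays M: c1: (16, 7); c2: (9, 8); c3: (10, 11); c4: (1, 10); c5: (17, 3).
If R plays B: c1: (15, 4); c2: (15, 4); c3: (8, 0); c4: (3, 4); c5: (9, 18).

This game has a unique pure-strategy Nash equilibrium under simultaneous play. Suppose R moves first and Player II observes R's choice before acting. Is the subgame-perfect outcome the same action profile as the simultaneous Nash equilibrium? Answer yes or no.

no

Backward induction with R moving first.
- T → Player II plays c2 (best of 11, 19, 8, 12, 5); R gets 13.
- M → Player II plays c3 (best of 7, 8, 11, 10, 3); R gets 10.
- B → Player II plays c5 (best of 4, 4, 0, 4, 18); R gets 9.
Among 13, 10, 9, the best is 13 at T. Subgame-perfect outcome: (T, c2) with payoffs (13, 19).
Now find the simultaneous Nash equilibrium.
R's best replies: c1→T; c2→B; c3→M; c4→T; c5→M.
Player II's best replies: T→c2; M→c3; B→c5.
The unique mutual best reply is (M, c3), giving (10, 11).
Sequential outcome (T, c2) differs from the Nash profile (M, c3).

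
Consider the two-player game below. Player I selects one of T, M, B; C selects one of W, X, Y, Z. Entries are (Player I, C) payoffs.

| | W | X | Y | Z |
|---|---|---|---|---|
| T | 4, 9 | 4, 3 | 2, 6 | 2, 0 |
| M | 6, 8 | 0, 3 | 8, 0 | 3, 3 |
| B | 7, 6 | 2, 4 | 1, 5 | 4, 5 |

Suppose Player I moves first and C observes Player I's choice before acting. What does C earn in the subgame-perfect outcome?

Solve by backward induction (Player I leads).
- T → C plays W (best of 9, 3, 6, 0); Player I gets 4.
- M → C plays W (best of 8, 3, 0, 3); Player I gets 6.
- B → C plays W (best of 6, 4, 5, 5); Player I gets 7.
Among 4, 6, 7, the best is 7 at B. Subgame-perfect outcome: (B, W) with payoffs (7, 6).

6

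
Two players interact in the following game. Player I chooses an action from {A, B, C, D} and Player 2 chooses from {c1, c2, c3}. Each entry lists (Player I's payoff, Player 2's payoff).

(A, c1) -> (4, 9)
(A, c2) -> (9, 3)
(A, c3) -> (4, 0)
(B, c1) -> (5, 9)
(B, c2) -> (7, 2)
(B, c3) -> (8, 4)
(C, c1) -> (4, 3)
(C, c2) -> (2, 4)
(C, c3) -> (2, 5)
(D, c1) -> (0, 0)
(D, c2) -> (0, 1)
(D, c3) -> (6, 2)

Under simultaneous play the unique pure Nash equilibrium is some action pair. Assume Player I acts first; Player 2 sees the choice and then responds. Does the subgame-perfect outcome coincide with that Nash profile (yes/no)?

no

Work backward from Player 2's decision.
- A: BR = c1, leader payoff 4.
- B: BR = c1, leader payoff 5.
- C: BR = c3, leader payoff 2.
- D: BR = c3, leader payoff 6.
Maximizing over 4, 5, 2, 6, Player I chooses D. Subgame-perfect outcome: (D, c3) with payoffs (6, 2).
Now find the simultaneous Nash equilibrium.
Player I's best replies: c1→B; c2→A; c3→B.
Player 2's best replies: A→c1; B→c1; C→c3; D→c3.
The unique mutual best reply is (B, c1), giving (5, 9).
Sequential outcome (D, c3) differs from the Nash profile (B, c1).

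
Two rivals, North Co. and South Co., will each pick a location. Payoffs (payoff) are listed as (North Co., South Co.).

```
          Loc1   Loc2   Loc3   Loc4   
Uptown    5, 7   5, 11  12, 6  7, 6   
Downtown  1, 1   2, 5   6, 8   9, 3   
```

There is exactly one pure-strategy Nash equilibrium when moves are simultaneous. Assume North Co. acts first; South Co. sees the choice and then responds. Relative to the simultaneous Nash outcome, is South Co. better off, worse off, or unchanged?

South Co. best-responds to each possible North Co. move:
- Uptown → South Co. plays Loc2 (best of 7, 11, 6, 6); North Co. gets 5.
- Downtown → South Co. plays Loc3 (best of 1, 5, 8, 3); North Co. gets 6.
Maximizing over 5, 6, North Co. chooses Downtown. Subgame-perfect outcome: (Downtown, Loc3) with payoffs (6, 8).
Now find the simultaneous Nash equilibrium.
North Co.'s best replies: Loc1→Uptown; Loc2→Uptown; Loc3→Uptown; Loc4→Downtown.
South Co.'s best replies: Uptown→Loc2; Downtown→Loc3.
The unique mutual best reply is (Uptown, Loc2), giving (5, 11).
South Co. earns 8 sequentially versus 11 at the Nash outcome: worse off.

worse off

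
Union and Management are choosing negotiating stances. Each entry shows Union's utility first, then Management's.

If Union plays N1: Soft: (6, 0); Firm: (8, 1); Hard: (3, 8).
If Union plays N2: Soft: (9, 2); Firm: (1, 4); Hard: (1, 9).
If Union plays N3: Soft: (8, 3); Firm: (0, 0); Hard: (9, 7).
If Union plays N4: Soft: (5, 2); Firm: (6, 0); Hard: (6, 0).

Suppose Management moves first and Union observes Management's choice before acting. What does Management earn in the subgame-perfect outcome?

Work backward from Union's decision.
- Soft: Union compares 6, 9, 8, 5 and picks N2; Management would get 2.
- Firm: Union compares 8, 1, 0, 6 and picks N1; Management would get 1.
- Hard: Union compares 3, 1, 9, 6 and picks N3; Management would get 7.
Among 2, 1, 7, the best is 7 at Hard. Subgame-perfect outcome: (N3, Hard) with payoffs (9, 7).

7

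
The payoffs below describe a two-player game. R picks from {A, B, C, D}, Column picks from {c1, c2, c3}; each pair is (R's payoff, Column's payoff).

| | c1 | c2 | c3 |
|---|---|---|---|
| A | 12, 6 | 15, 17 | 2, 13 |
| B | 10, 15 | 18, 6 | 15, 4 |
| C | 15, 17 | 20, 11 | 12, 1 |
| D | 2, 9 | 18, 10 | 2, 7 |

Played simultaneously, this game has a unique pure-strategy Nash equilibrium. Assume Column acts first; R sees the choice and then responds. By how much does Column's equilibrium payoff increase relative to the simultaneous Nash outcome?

0

Solve by backward induction (Column leads).
- c1: BR = C, leader payoff 17.
- c2: BR = C, leader payoff 11.
- c3: BR = B, leader payoff 4.
Column's induced payoffs are 17, 11, 4, so Column commits to c1. Subgame-perfect outcome: (C, c1) with payoffs (15, 17).
Under simultaneous play:
R's best replies: c1→C; c2→C; c3→B.
Column's best replies: A→c2; B→c1; C→c1; D→c2.
Only (C, c1) has each player best-responding; Nash payoffs (15, 17).
Column's commitment gain: 17 − 17 = 0.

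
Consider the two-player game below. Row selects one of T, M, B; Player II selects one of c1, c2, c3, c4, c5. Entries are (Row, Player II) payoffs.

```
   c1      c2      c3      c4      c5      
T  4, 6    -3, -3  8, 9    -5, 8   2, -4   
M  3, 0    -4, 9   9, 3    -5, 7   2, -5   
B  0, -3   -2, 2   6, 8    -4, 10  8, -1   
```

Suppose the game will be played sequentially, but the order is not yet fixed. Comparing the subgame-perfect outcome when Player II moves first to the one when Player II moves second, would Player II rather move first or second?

If Row leads: Player II's best replies are T→c3, M→c2, B→c4; Row's induced payoffs 8, -4, -4; outcome (T, c3), payoffs (8, 9).
If Player II leads: Row's best replies are c1→T, c2→B, c3→M, c4→B, c5→B; Player II's induced payoffs 6, 2, 3, 10, -1; outcome (B, c4), payoffs (-4, 10).
Player II gets 10 moving first and 9 moving second, so Player II prefers to move first.

first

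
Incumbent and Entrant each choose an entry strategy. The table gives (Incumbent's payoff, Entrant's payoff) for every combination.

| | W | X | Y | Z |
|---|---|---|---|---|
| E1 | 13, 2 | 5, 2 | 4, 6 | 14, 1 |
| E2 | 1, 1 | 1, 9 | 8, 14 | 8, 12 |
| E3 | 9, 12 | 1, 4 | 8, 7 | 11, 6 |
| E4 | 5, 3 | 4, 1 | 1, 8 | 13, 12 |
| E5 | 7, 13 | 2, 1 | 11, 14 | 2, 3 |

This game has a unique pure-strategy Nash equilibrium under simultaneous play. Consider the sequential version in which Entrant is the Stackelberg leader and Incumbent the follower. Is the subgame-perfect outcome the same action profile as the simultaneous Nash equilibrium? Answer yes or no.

Incumbent best-responds to each possible Entrant move:
- W: Incumbent compares 13, 1, 9, 5, 7 and picks E1; Entrant would get 2.
- X: Incumbent compares 5, 1, 1, 4, 2 and picks E1; Entrant would get 2.
- Y: Incumbent compares 4, 8, 8, 1, 11 and picks E5; Entrant would get 14.
- Z: Incumbent compares 14, 8, 11, 13, 2 and picks E1; Entrant would get 1.
Maximizing over 2, 2, 14, 1, Entrant chooses Y. Subgame-perfect outcome: (E5, Y) with payoffs (11, 14).
For the simultaneous game, intersect best replies.
Incumbent's best replies: W→E1; X→E1; Y→E5; Z→E1.
Entrant's best replies: E1→Y; E2→Y; E3→W; E4→Z; E5→Y.
Only (E5, Y) has each player best-responding; Nash payoffs (11, 14).
Sequential outcome (E5, Y) coincides with the Nash profile (E5, Y).

yes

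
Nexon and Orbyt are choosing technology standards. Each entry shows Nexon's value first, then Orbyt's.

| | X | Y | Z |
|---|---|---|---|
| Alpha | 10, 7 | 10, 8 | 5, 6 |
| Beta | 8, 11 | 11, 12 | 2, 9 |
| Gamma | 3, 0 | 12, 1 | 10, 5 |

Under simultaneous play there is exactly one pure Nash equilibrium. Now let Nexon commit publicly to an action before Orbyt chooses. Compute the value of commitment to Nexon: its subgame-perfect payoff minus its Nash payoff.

1

Work backward from Orbyt's decision.
- Alpha: BR = Y, leader payoff 10.
- Beta: BR = Y, leader payoff 11.
- Gamma: BR = Z, leader payoff 10.
Maximizing over 10, 11, 10, Nexon chooses Beta. Subgame-perfect outcome: (Beta, Y) with payoffs (11, 12).
Now find the simultaneous Nash equilibrium.
Nexon's best replies: X→Alpha; Y→Gamma; Z→Gamma.
Orbyt's best replies: Alpha→Y; Beta→Y; Gamma→Z.
The unique mutual best reply is (Gamma, Z), giving (10, 5).
Nexon's commitment gain: 11 − 10 = 1.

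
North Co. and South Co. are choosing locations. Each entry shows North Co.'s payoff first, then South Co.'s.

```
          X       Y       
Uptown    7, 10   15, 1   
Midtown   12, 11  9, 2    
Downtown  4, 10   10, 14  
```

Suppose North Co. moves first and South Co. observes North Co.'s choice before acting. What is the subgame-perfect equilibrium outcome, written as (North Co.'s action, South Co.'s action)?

(Midtown, X)

Backward induction with North Co. moving first.
- Uptown: South Co. compares 10, 1 and picks X; North Co. would get 7.
- Midtown: South Co. compares 11, 2 and picks X; North Co. would get 12.
- Downtown: South Co. compares 10, 14 and picks Y; North Co. would get 10.
North Co.'s induced payoffs are 7, 12, 10, so North Co. commits to Midtown. Subgame-perfect outcome: (Midtown, X) with payoffs (12, 11).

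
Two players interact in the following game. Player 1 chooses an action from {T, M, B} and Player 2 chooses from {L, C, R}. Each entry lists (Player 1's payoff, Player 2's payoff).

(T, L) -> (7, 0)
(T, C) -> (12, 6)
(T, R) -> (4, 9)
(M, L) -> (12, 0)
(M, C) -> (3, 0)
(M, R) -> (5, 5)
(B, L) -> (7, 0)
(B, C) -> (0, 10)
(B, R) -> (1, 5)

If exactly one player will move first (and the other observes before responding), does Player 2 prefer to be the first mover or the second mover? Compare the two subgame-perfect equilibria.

If Player 1 leads: Player 2's best replies are T→R, M→R, B→C; Player 1's induced payoffs 4, 5, 0; outcome (M, R), payoffs (5, 5).
If Player 2 leads: Player 1's best replies are L→M, C→T, R→M; Player 2's induced payoffs 0, 6, 5; outcome (T, C), payoffs (12, 6).
Player 2 gets 6 moving first and 5 moving second, so Player 2 prefers to move first.

first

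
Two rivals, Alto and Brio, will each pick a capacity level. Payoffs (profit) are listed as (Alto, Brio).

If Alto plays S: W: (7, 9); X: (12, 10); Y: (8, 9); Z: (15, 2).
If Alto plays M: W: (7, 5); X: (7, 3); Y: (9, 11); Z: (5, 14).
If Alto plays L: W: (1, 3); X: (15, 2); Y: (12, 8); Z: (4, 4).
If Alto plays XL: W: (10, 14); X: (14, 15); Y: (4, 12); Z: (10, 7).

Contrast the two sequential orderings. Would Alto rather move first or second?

first

If Alto leads: Brio's best replies are S→X, M→Z, L→Y, XL→X; Alto's induced payoffs 12, 5, 12, 14; outcome (XL, X), payoffs (14, 15).
If Brio leads: Alto's best replies are W→XL, X→L, Y→L, Z→S; Brio's induced payoffs 14, 2, 8, 2; outcome (XL, W), payoffs (10, 14).
Alto gets 14 moving first and 10 moving second, so Alto prefers to move first.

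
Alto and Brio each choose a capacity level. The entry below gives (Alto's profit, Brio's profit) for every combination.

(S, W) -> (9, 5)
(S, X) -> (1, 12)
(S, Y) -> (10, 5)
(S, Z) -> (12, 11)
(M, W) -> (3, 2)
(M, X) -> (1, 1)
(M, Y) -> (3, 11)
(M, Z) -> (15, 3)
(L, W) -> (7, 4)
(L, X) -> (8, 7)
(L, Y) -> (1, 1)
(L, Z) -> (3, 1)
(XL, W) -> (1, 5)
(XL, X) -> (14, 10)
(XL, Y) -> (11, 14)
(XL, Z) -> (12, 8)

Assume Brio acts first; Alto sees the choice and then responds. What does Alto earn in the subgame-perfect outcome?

11

Alto best-responds to each possible Brio move:
- W → Alto plays S (best of 9, 3, 7, 1); Brio gets 5.
- X → Alto plays XL (best of 1, 1, 8, 14); Brio gets 10.
- Y → Alto plays XL (best of 10, 3, 1, 11); Brio gets 14.
- Z → Alto plays M (best of 12, 15, 3, 12); Brio gets 3.
Brio's induced payoffs are 5, 10, 14, 3, so Brio commits to Y. Subgame-perfect outcome: (XL, Y) with payoffs (11, 14).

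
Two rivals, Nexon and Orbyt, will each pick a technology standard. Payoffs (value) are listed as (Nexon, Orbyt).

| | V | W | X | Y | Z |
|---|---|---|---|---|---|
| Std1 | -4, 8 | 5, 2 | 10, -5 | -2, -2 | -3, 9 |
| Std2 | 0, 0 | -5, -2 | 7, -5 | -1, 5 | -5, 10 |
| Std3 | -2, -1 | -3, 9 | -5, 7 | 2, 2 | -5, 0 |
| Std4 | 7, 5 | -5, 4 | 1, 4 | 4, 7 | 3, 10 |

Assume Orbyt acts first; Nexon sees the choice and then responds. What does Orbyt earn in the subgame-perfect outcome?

10

Work backward from Nexon's decision.
- V: Nexon compares -4, 0, -2, 7 and picks Std4; Orbyt would get 5.
- W: Nexon compares 5, -5, -3, -5 and picks Std1; Orbyt would get 2.
- X: Nexon compares 10, 7, -5, 1 and picks Std1; Orbyt would get -5.
- Y: Nexon compares -2, -1, 2, 4 and picks Std4; Orbyt would get 7.
- Z: Nexon compares -3, -5, -5, 3 and picks Std4; Orbyt would get 10.
Among 5, 2, -5, 7, 10, the best is 10 at Z. Subgame-perfect outcome: (Std4, Z) with payoffs (3, 10).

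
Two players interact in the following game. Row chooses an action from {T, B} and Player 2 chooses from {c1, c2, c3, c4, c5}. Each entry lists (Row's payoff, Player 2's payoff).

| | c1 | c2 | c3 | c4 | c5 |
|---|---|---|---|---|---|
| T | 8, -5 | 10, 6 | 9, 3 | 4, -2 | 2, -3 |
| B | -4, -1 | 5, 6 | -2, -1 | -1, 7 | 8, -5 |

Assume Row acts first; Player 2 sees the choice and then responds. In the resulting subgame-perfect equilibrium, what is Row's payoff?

Work backward from Player 2's decision.
- T: BR = c2, leader payoff 10.
- B: BR = c4, leader payoff -1.
Maximizing over 10, -1, Row chooses T. Subgame-perfect outcome: (T, c2) with payoffs (10, 6).

10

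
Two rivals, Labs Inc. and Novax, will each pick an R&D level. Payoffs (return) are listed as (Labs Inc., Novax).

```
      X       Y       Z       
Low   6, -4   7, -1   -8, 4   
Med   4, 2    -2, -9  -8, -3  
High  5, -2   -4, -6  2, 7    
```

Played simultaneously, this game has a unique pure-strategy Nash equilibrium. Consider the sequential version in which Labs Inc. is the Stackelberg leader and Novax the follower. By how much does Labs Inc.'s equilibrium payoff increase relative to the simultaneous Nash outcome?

2

Solve by backward induction (Labs Inc. leads).
- Low → Novax plays Z (best of -4, -1, 4); Labs Inc. gets -8.
- Med → Novax plays X (best of 2, -9, -3); Labs Inc. gets 4.
- High → Novax plays Z (best of -2, -6, 7); Labs Inc. gets 2.
Among -8, 4, 2, the best is 4 at Med. Subgame-perfect outcome: (Med, X) with payoffs (4, 2).
Under simultaneous play:
Labs Inc.'s best replies: X→Low; Y→Low; Z→High.
Novax's best replies: Low→Z; Med→X; High→Z.
Only (High, Z) has each player best-responding; Nash payoffs (2, 7).
Labs Inc.'s commitment gain: 4 − 2 = 2.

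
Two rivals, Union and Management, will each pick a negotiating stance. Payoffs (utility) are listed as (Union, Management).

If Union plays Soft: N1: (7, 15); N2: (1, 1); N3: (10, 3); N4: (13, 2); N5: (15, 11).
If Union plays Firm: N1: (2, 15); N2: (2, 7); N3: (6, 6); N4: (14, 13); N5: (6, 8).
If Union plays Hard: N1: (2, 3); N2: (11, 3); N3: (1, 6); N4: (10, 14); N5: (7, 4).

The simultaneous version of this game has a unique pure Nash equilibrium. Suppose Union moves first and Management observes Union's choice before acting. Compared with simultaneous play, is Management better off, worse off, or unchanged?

worse off

Management best-responds to each possible Union move:
- Soft → Management plays N1 (best of 15, 1, 3, 2, 11); Union gets 7.
- Firm → Management plays N1 (best of 15, 7, 6, 13, 8); Union gets 2.
- Hard → Management plays N4 (best of 3, 3, 6, 14, 4); Union gets 10.
Among 7, 2, 10, the best is 10 at Hard. Subgame-perfect outcome: (Hard, N4) with payoffs (10, 14).
Under simultaneous play:
Union's best replies: N1→Soft; N2→Hard; N3→Soft; N4→Firm; N5→Soft.
Management's best replies: Soft→N1; Firm→N1; Hard→N4.
The unique mutual best reply is (Soft, N1), giving (7, 15).
Management earns 14 sequentially versus 15 at the Nash outcome: worse off.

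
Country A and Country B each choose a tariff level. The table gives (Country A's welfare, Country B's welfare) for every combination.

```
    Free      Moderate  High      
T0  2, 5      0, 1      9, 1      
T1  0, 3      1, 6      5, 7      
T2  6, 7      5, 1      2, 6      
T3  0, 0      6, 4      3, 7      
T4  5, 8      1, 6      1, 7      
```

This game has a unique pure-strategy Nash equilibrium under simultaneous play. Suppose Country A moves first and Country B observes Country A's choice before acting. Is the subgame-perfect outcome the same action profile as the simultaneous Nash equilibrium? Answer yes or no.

yes

Backward induction with Country A moving first.
- T0 → Country B plays Free (best of 5, 1, 1); Country A gets 2.
- T1 → Country B plays High (best of 3, 6, 7); Country A gets 5.
- T2 → Country B plays Free (best of 7, 1, 6); Country A gets 6.
- T3 → Country B plays High (best of 0, 4, 7); Country A gets 3.
- T4 → Country B plays Free (best of 8, 6, 7); Country A gets 5.
Maximizing over 2, 5, 6, 3, 5, Country A chooses T2. Subgame-perfect outcome: (T2, Free) with payoffs (6, 7).
Under simultaneous play:
Country A's best replies: Free→T2; Moderate→T3; High→T0.
Country B's best replies: T0→Free; T1→High; T2→Free; T3→High; T4→Free.
The unique mutual best reply is (T2, Free), giving (6, 7).
Sequential outcome (T2, Free) coincides with the Nash profile (T2, Free).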